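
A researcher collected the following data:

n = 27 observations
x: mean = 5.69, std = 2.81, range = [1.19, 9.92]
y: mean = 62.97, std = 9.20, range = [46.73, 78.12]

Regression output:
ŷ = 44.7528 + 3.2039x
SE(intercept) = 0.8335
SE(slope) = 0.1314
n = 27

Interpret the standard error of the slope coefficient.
The slope 3.2039 is pinned down to within about ±0.1314 (one SE) by these data — relative uncertainty 4.1%, i.e. precise.

SE(β̂₁) = 0.1314 says: if we drew many samples of n = 27 from the same population and refit each time, the fitted slopes would scatter with a standard deviation of roughly 0.1314 around the true β₁.

Relative precision:
- SE / |β̂₁| = 0.1314 / 3.2039 = 4.1%
- Rule of thumb (under 20%: precise; 20% to under 50%: moderately precise; 50% or more: imprecise) → precise

Link to the t-test: t = β̂₁ / SE(β̂₁) = 3.2039 / 0.1314 = 24.3828, the statistic for H₀: β₁ = 0.

What drives SE(β̂₁): wider spread of x values → smaller SE; larger n (here n = 27) → smaller SE; more residual scatter → larger SE.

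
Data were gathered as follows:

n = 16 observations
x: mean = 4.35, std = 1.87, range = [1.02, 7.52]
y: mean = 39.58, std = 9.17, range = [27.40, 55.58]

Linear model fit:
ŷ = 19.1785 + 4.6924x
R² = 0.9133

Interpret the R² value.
The model explains 91.33% of the variance in y (R² = 0.9133), leaving 8.67% unexplained; the fit is strong.

The coefficient of determination R² is the fraction of the total variation in y that the fitted line accounts for.

Here R² = 0.9133:
- Explained: 91.33% of the variation in y
- Unexplained (residual): 100% − 91.33% = 8.67%
- Rule of thumb (below 0.3 weak; 0.3 to below 0.7 moderate; 0.7 and above strong) → strong

Calculation: R² = 1 − (SS_res / SS_tot), where SS_res is the sum of squared residuals and SS_tot the total sum of squares.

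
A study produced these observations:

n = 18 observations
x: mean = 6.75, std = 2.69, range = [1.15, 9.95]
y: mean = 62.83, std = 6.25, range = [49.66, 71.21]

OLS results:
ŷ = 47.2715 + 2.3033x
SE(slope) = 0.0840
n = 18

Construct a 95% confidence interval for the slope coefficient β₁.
The 95% CI for β₁ is (2.1252, 2.4814)

Confidence interval for the slope:

The 95% CI for β₁ is: β̂₁ ± t*(α/2, n-2) × SE(β̂₁)

Step 1: Find critical t-value
- Confidence level = 0.95
- Degrees of freedom = n - 2 = 18 - 2 = 16
- t*(α/2, 16) = 2.1199

Step 2: Calculate margin of error
Margin = 2.1199 × 0.0840 = 0.1781

Step 3: Construct interval
CI = 2.3033 ± 0.1781
CI = (2.1252, 2.4814)

Interpretation: intervals built this way capture the true β₁ in 95% of repeated samples; here the plausible range for the per-unit effect of x on y is 2.1252 to 2.4814.
Since 0 is outside the interval, a two-sided test at α = 0.05 would reject H₀: β₁ = 0.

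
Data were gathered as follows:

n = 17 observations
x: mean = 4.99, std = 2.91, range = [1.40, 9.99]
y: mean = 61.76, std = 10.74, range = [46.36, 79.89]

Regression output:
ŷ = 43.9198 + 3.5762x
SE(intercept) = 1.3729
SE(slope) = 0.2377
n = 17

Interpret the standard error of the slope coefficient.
The slope 3.5762 is pinned down to within about ±0.2377 (one SE) by these data — relative uncertainty 6.6%, i.e. precise.

SE(β̂₁) = s / √Sxx, where s is the residual standard deviation and Sxx = Σ(x − x̄)². It is the yardstick for how far β̂₁ = 3.5762 could plausibly be from the true slope.

Relative precision:
- SE / |β̂₁| = 0.2377 / 3.5762 = 6.6%
- Rule of thumb (under 20%: precise; 20% to under 50%: moderately precise; 50% or more: imprecise) → precise

Link to interval estimation: a confidence interval for β₁ is β̂₁ ± t* × 0.2377, so SE sets the half-width per unit of t*.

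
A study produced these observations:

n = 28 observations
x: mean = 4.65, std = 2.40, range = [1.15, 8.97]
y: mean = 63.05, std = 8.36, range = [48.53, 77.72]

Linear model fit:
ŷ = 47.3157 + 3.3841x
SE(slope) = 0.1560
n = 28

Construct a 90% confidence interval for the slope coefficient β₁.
The 90% CI for β₁ is (3.1180, 3.6502)

Confidence interval for the slope:

The 90% CI for β₁ is: β̂₁ ± t*(α/2, n-2) × SE(β̂₁)

Step 1: Find critical t-value
- Confidence level = 0.9
- Degrees of freedom = n - 2 = 28 - 2 = 26
- t*(α/2, 26) = 1.7056

Step 2: Calculate margin of error
Margin = 1.7056 × 0.1560 = 0.2661

Step 3: Construct interval
CI = 3.3841 ± 0.2661
CI = (3.1180, 3.6502)

Interpretation: intervals built this way capture the true β₁ in 90% of repeated samples; here the plausible range for the per-unit effect of x on y is 3.1180 to 3.6502.
The interval does not include 0, suggesting a significant linear relationship.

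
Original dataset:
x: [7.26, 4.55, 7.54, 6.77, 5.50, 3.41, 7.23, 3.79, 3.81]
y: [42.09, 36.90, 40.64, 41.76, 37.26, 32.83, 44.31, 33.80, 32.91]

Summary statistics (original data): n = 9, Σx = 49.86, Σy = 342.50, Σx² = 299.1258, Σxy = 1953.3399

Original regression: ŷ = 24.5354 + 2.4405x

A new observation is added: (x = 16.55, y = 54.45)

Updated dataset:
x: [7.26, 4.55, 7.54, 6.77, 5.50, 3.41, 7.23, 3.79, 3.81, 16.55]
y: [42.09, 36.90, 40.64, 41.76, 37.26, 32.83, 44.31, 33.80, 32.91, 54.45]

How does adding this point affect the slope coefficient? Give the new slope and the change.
The slope changes from 2.4405 to 1.6541 (change of -0.7864, or -32.2%).

x = 16.55 lies well outside the original x-range [3.41, 7.54] (x̄ ≈ 5.54), so this observation has high leverage and can move the slope substantially.

Step 1: Update the sums with the new point (n goes from 9 to 10)
Σx  = 49.86 + 16.55 = 66.41
Σy  = 342.50 + 54.45 = 396.95
Σx² = 299.1258 + 16.55² = 299.1258 + 273.9025 = 573.0283
Σxy = 1953.3399 + 16.55×54.45 = 1953.3399 + 901.1475 = 2854.4874

Step 2: Recompute the slope with b₁ = (nΣxy − ΣxΣy) / (nΣx² − (Σx)²)
Numerator   = 10×2854.4874 − 66.41×396.95 = 28544.8740 − 26361.4495 = 2183.4245
Denominator = 10×573.0283 − 66.41² = 5730.2830 − 4410.2881 = 1319.9949
b₁(new) = 2183.4245 / 1319.9949 = 1.6541

(Same formula on the original sums: (9×1953.3399 − 49.86×342.50) / (9×299.1258 − 49.86²) = 503.0091 / 206.1126 = 2.4405, matching the given fit.)

Step 3: Change in slope
Δβ₁ = 1.6541 − 2.4405 = -0.7864
Relative change = -0.7864 / 2.4405 × 100% = -32.2%
→ the slope decreases when the point is added.

Because the point sits below the extension of the original line at a high-leverage x, it tilts the fit down.
In practice: refit with and without it and report both if conclusions differ.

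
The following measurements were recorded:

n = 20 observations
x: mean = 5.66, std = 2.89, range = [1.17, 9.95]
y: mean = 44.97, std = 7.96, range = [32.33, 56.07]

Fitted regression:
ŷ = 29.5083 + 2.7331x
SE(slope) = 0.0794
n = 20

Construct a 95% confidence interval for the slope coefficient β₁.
The 95% CI for β₁ is (2.5663, 2.8999)

Confidence interval for the slope:

The 95% CI for β₁ is: β̂₁ ± t*(α/2, n-2) × SE(β̂₁)

Step 1: Find critical t-value
- Confidence level = 0.95
- Degrees of freedom = n - 2 = 20 - 2 = 18
- t*(α/2, 18) = 2.1009

Step 2: Calculate margin of error
Margin = 2.1009 × 0.0794 = 0.1668

Step 3: Construct interval
CI = 2.7331 ± 0.1668
CI = (2.5663, 2.8999)

Interpretation: each one-unit increase in x is associated with a change in mean y of between 2.5663 and 2.8999, with 95% confidence.
Since 0 is outside the interval, a two-sided test at α = 0.05 would reject H₀: β₁ = 0.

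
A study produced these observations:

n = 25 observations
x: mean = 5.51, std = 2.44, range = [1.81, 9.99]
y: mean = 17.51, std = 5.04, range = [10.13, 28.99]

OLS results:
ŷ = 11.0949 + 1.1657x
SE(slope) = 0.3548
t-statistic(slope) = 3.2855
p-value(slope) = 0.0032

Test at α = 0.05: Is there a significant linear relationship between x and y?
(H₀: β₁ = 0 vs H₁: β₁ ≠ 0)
Reject H₀: p-value = 0.0032 < α = 0.05. The linear relationship is significant at the 5% level.

Hypothesis test for the slope coefficient:

H₀: β₁ = 0 (no linear relationship)
H₁: β₁ ≠ 0 (linear relationship exists)

Test statistic: t = β̂₁ / SE(β̂₁) = 1.1657 / 0.3548 = 3.2855

The p-value (0.0032) is the probability, under H₀, of a t-statistic at least as extreme as |t| = 3.2855 (two-sided, df = n − 2 = 23).

Decision rule: reject H₀ if p-value < α.
p-value = 0.0032 < α = 0.05 → reject H₀.

At α = 0.05 the data do provide convincing evidence of a nonzero slope.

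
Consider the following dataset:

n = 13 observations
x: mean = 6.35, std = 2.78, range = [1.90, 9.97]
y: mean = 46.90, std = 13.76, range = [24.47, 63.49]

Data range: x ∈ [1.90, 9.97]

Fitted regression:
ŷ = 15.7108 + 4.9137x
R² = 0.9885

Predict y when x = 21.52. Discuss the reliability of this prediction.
The equation gives ŷ = 121.4536; however x = 21.52 is 11.55 units above the observed range, so this extrapolated value should not be trusted.

Prediction calculation:
ŷ = 15.7108 + 4.9137 × 21.52
ŷ = 121.4536

Reliability:
- Data range: x ∈ [1.90, 9.97]
- Prediction point: x = 21.52 is 11.55 units above the observed range → this is EXTRAPOLATION, not interpolation

Why that matters here:
- The standard error of prediction grows with (x − x̄)², and x = 21.52 is far from x̄ = 6.35
- There are no observations near this x to validate the fitted line there
- R² describes fit only over the sampled x values; it says nothing about behaviour beyond them

A defensible statement: 'if the linear trend continued to x = 21.52, y would be about 121.4536' — the premise is untested.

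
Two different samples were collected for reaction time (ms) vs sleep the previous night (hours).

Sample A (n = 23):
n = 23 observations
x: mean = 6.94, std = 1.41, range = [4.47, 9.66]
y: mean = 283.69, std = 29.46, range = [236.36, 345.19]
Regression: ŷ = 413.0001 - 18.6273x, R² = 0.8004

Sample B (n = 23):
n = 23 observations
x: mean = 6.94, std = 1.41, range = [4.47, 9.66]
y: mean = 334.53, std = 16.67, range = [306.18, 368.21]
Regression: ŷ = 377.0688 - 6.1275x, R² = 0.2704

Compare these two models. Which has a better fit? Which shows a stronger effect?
Model A has the better fit (R² = 0.8004 vs 0.2704). Model A shows the stronger effect (|β₁| = 18.6273 vs 6.1275).

Model Comparison:

Which explains more variance? (R²)
- Model A: R² = 0.8004 → 80.04% of variance in reaction time explained
- Model B: R² = 0.2704 → 27.04% of variance in reaction time explained
- 0.8004 > 0.2704 → Model A has the better fit

Which has the larger per-hour effect? (|β₁|)
- Model A: β₁ = -18.6273 → predicted reaction time falls 18.6273 ms per additional hour of sleep
- Model B: β₁ = -6.1275 → predicted reaction time falls 6.1275 ms per additional hour of sleep
- |-18.6273| > |-6.1275| → Model A shows the stronger marginal effect

Notes:
- A better fit (higher R²) doesn't necessarily mean a more important relationship.
- A steeper slope doesn't make a better model if the scatter around the line is large.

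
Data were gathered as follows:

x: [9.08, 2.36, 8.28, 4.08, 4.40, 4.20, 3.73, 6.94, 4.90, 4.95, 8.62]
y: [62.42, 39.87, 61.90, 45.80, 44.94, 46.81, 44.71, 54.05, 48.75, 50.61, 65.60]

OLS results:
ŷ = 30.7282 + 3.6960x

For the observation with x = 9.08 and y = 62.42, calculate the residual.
Residual = -1.8679

The residual is the difference between the actual value and the predicted value:

Residual = y - ŷ

Step 1: Calculate predicted value
ŷ = 30.7282 + 3.6960 × 9.08
ŷ = 64.2879

Step 2: Calculate residual
Residual = 62.42 - 64.2879
Residual = -1.8679

The residual is negative, so the observed y = 62.42 sits below the regression line (the line overestimates it by 1.8679).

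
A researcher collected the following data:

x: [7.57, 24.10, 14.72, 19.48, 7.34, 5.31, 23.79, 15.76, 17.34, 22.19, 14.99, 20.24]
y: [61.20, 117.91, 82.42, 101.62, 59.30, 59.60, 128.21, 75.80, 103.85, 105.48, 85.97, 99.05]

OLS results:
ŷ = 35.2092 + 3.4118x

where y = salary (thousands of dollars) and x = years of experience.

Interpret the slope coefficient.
For each additional year of experience, predicted salary increases by approximately 3.4118 thousand dollars.

The slope coefficient β₁ = 3.4118 represents the marginal effect of experience on salary.

Interpretation:
- Experience up by 1 year → predicted salary increases by 3.4118 thousand dollars
- The effect is assumed constant over the observed range of x (linearity)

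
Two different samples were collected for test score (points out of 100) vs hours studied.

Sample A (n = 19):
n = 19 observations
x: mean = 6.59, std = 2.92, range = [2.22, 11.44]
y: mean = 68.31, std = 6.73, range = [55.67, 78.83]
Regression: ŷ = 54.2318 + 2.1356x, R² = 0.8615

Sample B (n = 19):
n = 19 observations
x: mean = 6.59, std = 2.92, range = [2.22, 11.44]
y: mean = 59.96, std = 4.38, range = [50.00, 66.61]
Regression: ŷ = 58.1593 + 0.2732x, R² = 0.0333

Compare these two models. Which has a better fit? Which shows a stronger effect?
Model A has the better fit (R² = 0.8615 vs 0.0333). Model A shows the stronger effect (|β₁| = 2.1356 vs 0.2732).

Model Comparison:

Fit — compare R²:
- Model A: R² = 0.8615 → 86.15% of variance in test score explained
- Model B: R² = 0.0333 → 3.33% of variance in test score explained
- 0.8615 > 0.0333 → Model A has the better fit

Effect size (slope magnitude):
- Model A: β₁ = 2.1356 → predicted test score rises 2.1356 points per additional hour of study time
- Model B: β₁ = 0.2732 → predicted test score rises 0.2732 points per additional hour of study time
- |2.1356| > |0.2732| → Model A shows the stronger marginal effect

Notes:
- A steeper slope doesn't make a better model if the scatter around the line is large.
- The two samples could reflect different populations, time periods, or measurement quality.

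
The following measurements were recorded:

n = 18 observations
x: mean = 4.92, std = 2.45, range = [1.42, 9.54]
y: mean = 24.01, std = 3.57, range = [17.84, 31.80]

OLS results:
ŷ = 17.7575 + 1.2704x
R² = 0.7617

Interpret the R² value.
R² = 0.7617 means 76.17% of the variation in y is explained by the linear relationship with x. This indicates a strong fit.

R² = 1 − SS_res/SS_tot compares the residual scatter to the total scatter of y about its mean.

Here R² = 0.7617:
- Explained: 76.17% of the variation in y
- Unexplained (residual): 100% − 76.17% = 23.83%
- Rule of thumb (below 0.3 weak; 0.3 to below 0.7 moderate; 0.7 and above strong) → strong

Note: R² never decreases when predictors are added, so it should not be used alone to compare models of different size.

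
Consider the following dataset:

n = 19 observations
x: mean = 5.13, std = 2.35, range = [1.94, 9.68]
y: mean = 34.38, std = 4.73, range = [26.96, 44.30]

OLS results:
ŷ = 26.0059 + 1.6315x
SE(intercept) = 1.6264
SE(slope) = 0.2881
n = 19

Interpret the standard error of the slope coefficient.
SE(slope) = 0.2881 measures the uncertainty in the estimated slope. The coefficient is estimated precisely (SE/|β̂₁| = 17.7%).

SE(β̂₁) = 0.2881 says: if we drew many samples of n = 19 from the same population and refit each time, the fitted slopes would scatter with a standard deviation of roughly 0.2881 around the true β₁.

Relative precision:
- SE / |β̂₁| = 0.2881 / 1.6315 = 17.7%
- Rule of thumb (under 20%: precise; 20% to under 50%: moderately precise; 50% or more: imprecise) → precise

Rough 95% range (±2 SE): 1.6315 ± 0.5762 → (1.0553, 2.2077).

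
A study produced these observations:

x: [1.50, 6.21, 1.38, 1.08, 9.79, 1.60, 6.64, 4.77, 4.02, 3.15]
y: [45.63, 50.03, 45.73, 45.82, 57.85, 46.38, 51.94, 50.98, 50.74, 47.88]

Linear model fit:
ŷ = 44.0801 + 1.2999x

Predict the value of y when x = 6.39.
ŷ = 52.3865

x = 6.39 lies inside the observed range [1.08, 9.79], so the fitted equation applies directly:

ŷ = 44.0801 + 1.2999 × 6.39
ŷ = 44.0801 + 8.3064
ŷ = 52.3865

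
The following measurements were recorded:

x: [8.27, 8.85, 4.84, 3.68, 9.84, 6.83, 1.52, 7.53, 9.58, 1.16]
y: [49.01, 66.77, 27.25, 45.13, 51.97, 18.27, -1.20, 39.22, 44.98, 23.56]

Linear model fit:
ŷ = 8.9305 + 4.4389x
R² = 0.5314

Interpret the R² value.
About 53.14% of the variability in y is accounted for by the regression on x (R² = 0.5314) — a moderate linear fit.

The coefficient of determination R² is the fraction of the total variation in y that the fitted line accounts for.

Here R² = 0.5314:
- Explained: 53.14% of the variation in y
- Unexplained (residual): 100% − 53.14% = 46.86%
- Rule of thumb (below 0.3 weak; 0.3 to below 0.7 moderate; 0.7 and above strong) → moderate

Note: R² says nothing about causation, and a high R² does not by itself mean the linear form is appropriate — check the residuals.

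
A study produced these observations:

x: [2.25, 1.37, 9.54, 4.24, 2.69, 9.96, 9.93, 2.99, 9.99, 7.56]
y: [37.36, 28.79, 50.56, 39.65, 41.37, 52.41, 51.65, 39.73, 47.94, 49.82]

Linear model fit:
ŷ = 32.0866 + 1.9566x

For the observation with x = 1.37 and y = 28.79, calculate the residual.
Residual = -5.9771

The residual is the difference between the actual value and the predicted value:

Residual = y - ŷ

Step 1: Calculate predicted value
ŷ = 32.0866 + 1.9566 × 1.37
ŷ = 34.7671

Step 2: Calculate residual
Residual = 28.79 - 34.7671
Residual = -5.9771

Sign check: y < ŷ, so the point is below the line and the fit overestimates here.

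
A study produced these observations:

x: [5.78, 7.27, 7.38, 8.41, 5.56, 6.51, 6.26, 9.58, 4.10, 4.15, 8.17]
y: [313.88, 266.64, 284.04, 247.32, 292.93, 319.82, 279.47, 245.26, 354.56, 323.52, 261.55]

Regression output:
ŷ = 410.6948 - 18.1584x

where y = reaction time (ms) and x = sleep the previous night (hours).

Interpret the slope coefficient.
On average, reaction time is about 18.1584 ms lower for every extra hour of sleep.

The slope coefficient β₁ = -18.1584 represents the marginal effect of sleep on reaction time.

Interpretation:
- Sleep up by 1 hour → predicted reaction time decreases by 18.1584 ms
- The effect is assumed constant over the observed range of x (linearity)
- The sign (−) gives the direction; the magnitude 18.1584 gives the size of the effect per hour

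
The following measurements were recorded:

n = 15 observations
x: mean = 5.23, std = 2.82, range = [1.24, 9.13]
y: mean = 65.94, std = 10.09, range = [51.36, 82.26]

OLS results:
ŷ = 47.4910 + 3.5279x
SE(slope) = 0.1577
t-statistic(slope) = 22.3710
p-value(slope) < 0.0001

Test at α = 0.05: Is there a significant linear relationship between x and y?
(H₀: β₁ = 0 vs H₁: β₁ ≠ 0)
Since p-value < 0.0001 < α = 0.05, reject H₀ — the slope is significantly different from 0.

Hypothesis test for the slope coefficient:

H₀: β₁ = 0 (no linear relationship)
H₁: β₁ ≠ 0 (linear relationship exists)

Test statistic: t = β̂₁ / SE(β̂₁) = 3.5279 / 0.1577 = 22.3710

With df = 13, the two-sided p-value for |t| = 22.3710 is <0.0001.

Decision rule: reject H₀ if p-value < α.
p-value < 0.0001 < α = 0.05 → reject H₀.

There is sufficient evidence at the 5% significance level to conclude that a linear relationship exists between x and y.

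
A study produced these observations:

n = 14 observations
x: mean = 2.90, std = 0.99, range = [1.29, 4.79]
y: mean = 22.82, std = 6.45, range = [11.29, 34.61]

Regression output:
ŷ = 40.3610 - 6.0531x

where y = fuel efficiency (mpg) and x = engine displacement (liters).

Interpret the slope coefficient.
For each additional liter of engine displacement, predicted fuel efficiency decreases by approximately 6.0531 mpg.

β₁ = -6.0531 is the change in predicted fuel efficiency (mpg) per additional liter of engine displacement.

Interpretation:
- Engine displacement up by 1 liter → predicted fuel efficiency decreases by 6.0531 mpg
- This is a linear approximation: the same per-unit change is assumed across the whole observed x range
- The sign (−) gives the direction; the magnitude 6.0531 gives the size of the effect per liter

The intercept β₀ = 40.3610 is the predicted fuel efficiency when engine displacement = 0; since the smallest observed x is 1.29, this is an extrapolation and mainly anchors the line.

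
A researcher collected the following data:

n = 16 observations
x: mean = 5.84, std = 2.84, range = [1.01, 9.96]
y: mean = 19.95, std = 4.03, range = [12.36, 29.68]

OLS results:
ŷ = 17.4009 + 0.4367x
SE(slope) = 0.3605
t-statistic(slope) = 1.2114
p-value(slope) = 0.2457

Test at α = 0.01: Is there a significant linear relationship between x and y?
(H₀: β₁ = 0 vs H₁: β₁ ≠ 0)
p-value = 0.2457 ≥ α = 0.01, so we fail to reject H₀. The relationship is not significant.

Hypothesis test for the slope coefficient:

H₀: β₁ = 0 (no linear relationship)
H₁: β₁ ≠ 0 (linear relationship exists)

Test statistic: t = β̂₁ / SE(β̂₁) = 0.4367 / 0.3605 = 1.2114

With df = 14, the two-sided p-value for |t| = 1.2114 is 0.2457.

Decision rule: reject H₀ if p-value < α.
p-value = 0.2457 ≥ α = 0.01 → fail to reject H₀.

There is not sufficient evidence at the 1% significance level to conclude that a linear relationship exists between x and y.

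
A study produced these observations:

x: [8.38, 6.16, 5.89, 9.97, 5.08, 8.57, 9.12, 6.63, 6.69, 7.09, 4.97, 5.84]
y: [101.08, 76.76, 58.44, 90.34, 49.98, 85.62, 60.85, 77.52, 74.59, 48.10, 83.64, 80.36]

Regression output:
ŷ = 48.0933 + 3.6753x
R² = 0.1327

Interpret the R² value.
The model explains 13.27% of the variance in y (R² = 0.1327), leaving 86.73% unexplained; the fit is weak.

The coefficient of determination R² is the fraction of the total variation in y that the fitted line accounts for.

Here R² = 0.1327:
- Explained: 13.27% of the variation in y
- Unexplained (residual): 100% − 13.27% = 86.73%
- Rule of thumb (below 0.3 weak; 0.3 to below 0.7 moderate; 0.7 and above strong) → weak

Equivalently, for simple linear regression R² = r², so |r| = √0.1327 ≈ 0.3643.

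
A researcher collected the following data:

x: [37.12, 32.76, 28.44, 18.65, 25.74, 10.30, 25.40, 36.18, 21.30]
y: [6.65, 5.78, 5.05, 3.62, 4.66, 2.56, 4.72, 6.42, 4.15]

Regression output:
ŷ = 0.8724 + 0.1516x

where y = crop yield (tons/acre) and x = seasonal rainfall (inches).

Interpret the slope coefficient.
An increase of one inch in rainfall is associated with a 0.1516 tons/acre increase in predicted crop yield.

The slope coefficient β₁ = 0.1516 represents the marginal effect of rainfall on crop yield.

Interpretation:
- Rainfall up by 1 inch → predicted crop yield increases by 0.1516 tons/acre
- This is a linear approximation: the same per-unit change is assumed across the whole observed x range

The intercept β₀ = 0.8724 is the predicted crop yield when rainfall = 0; since the smallest observed x is 10.30, this is an extrapolation and mainly anchors the line.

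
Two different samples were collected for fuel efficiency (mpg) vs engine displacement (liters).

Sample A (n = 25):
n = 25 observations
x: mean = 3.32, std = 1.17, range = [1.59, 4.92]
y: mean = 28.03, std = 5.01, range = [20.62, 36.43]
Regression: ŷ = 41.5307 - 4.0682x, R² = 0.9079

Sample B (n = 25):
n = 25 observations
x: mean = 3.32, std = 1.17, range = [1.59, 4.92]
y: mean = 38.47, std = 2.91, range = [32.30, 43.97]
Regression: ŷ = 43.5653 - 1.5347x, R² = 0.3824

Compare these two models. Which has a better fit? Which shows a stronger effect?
Model A has the better fit (R² = 0.9079 vs 0.3824). Model A shows the stronger effect (|β₁| = 4.0682 vs 1.5347).

Model Comparison:

Goodness of fit (R²):
- Model A: R² = 0.9079 → 90.79% of variance in fuel efficiency explained
- Model B: R² = 0.3824 → 38.24% of variance in fuel efficiency explained
- 0.9079 > 0.3824 → Model A has the better fit

Which has the larger per-liter effect? (|β₁|)
- Model A: β₁ = -4.0682 → predicted fuel efficiency falls 4.0682 mpg per additional liter of engine displacement
- Model B: β₁ = -1.5347 → predicted fuel efficiency falls 1.5347 mpg per additional liter of engine displacement
- |-4.0682| > |-1.5347| → Model A shows the stronger marginal effect

Note: A steeper slope doesn't make a better model if the scatter around the line is large.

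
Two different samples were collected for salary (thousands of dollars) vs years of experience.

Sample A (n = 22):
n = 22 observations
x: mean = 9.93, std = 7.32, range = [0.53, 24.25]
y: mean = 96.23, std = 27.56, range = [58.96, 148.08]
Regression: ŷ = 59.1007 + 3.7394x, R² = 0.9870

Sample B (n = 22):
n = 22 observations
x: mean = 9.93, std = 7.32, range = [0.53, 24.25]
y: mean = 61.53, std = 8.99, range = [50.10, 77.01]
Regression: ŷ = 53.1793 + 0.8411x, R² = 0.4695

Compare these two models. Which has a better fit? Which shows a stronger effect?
Model A has the better fit (R² = 0.9870 vs 0.4695). Model A shows the stronger effect (|β₁| = 3.7394 vs 0.8411).

Model Comparison:

Goodness of fit (R²):
- Model A: R² = 0.9870 → 98.70% of variance in salary explained
- Model B: R² = 0.4695 → 46.95% of variance in salary explained
- 0.9870 > 0.4695 → Model A has the better fit

Strength of effect — compare |β₁|:
- Model A: β₁ = 3.7394 → predicted salary rises 3.7394 thousand dollars per additional year of experience
- Model B: β₁ = 0.8411 → predicted salary rises 0.8411 thousand dollars per additional year of experience
- |3.7394| > |0.8411| → Model A shows the stronger marginal effect

Notes:
- The two samples could reflect different populations, time periods, or measurement quality.
- A better fit (higher R²) doesn't necessarily mean a more important relationship.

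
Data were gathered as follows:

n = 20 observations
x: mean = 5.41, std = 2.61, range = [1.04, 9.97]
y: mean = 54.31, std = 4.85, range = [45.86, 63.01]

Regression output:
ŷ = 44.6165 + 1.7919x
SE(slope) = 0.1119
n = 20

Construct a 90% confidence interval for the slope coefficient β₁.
The 90% CI for β₁ is (1.5979, 1.9859)

Confidence interval for the slope:

The 90% CI for β₁ is: β̂₁ ± t*(α/2, n-2) × SE(β̂₁)

Step 1: Find critical t-value
- Confidence level = 0.9
- Degrees of freedom = n - 2 = 20 - 2 = 18
- t*(α/2, 18) = 1.7341

Step 2: Calculate margin of error
Margin = 1.7341 × 0.1119 = 0.1940

Step 3: Construct interval
CI = 1.7919 ± 0.1940
CI = (1.5979, 1.9859)

Interpretation: each one-unit increase in x is associated with a change in mean y of between 1.5979 and 1.9859, with 90% confidence.
Since 0 is outside the interval, a two-sided test at α = 0.10 would reject H₀: β₁ = 0.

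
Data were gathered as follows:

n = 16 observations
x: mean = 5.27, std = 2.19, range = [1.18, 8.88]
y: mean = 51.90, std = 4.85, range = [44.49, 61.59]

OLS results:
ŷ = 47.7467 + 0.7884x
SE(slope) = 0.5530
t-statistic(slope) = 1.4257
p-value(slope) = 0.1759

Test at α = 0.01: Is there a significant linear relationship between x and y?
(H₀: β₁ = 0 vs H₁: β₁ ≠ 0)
Fail to reject H₀: p-value = 0.1759 ≥ α = 0.01. The linear relationship is not significant at the 1% level.

Hypothesis test for the slope coefficient:

H₀: β₁ = 0 (no linear relationship)
H₁: β₁ ≠ 0 (linear relationship exists)

Test statistic: t = β̂₁ / SE(β̂₁) = 0.7884 / 0.5530 = 1.4257

With df = 14, the two-sided p-value for |t| = 1.4257 is 0.1759.

Decision rule: reject H₀ if p-value < α.
p-value = 0.1759 ≥ α = 0.01 → fail to reject H₀.

There is not sufficient evidence at the 1% significance level to conclude that a linear relationship exists between x and y.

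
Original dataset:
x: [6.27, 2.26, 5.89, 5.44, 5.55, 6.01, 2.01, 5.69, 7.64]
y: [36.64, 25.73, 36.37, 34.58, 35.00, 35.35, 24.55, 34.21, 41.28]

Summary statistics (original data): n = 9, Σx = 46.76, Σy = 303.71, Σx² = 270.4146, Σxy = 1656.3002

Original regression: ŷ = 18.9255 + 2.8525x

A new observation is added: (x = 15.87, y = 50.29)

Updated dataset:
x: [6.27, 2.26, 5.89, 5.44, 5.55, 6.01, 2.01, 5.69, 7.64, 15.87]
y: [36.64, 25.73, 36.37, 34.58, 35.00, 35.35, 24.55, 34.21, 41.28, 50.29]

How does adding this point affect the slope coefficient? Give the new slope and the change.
Adding the point moves β₁ from 2.8525 to 1.8251, i.e. it decreases by 1.0274 (-36.0%).

The new point has HIGH LEVERAGE: x = 15.87 is far from the original mean x̄ = 46.76/9 ≈ 5.20 (original range [2.01, 7.64]).

Step 1: Update the sums with the new point (n goes from 9 to 10)
Σx  = 46.76 + 15.87 = 62.63
Σy  = 303.71 + 50.29 = 354.00
Σx² = 270.4146 + 15.87² = 270.4146 + 251.8569 = 522.2715
Σxy = 1656.3002 + 15.87×50.29 = 1656.3002 + 798.1023 = 2454.4025

Step 2: Recompute the slope with b₁ = (nΣxy − ΣxΣy) / (nΣx² − (Σx)²)
Numerator   = 10×2454.4025 − 62.63×354.00 = 24544.0250 − 22171.0200 = 2373.0050
Denominator = 10×522.2715 − 62.63² = 5222.7150 − 3922.5169 = 1300.1981
b₁(new) = 2373.0050 / 1300.1981 = 1.8251

(Same formula on the original sums: (9×1656.3002 − 46.76×303.71) / (9×270.4146 − 46.76²) = 705.2222 / 247.2338 = 2.8525, matching the given fit.)

Step 3: Change in slope
Δβ₁ = 1.8251 − 2.8525 = -1.0274
Relative change = -1.0274 / 2.8525 × 100% = -36.0%
→ the slope decreases when the point is added.

A high-leverage point only changes the slope if it is off the original line; here y = 50.29 is below the original trend, so the slope decreases.
In practice: check such a point for data-entry or measurement error.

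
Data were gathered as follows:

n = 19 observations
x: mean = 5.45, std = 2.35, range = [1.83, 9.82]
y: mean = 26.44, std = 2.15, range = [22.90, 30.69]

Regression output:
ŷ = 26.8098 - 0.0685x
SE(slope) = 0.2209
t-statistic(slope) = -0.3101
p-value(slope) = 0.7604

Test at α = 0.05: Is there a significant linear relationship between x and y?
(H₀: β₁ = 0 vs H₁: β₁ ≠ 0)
Fail to reject H₀: p-value = 0.7604 ≥ α = 0.05. The linear relationship is not significant at the 5% level.

Hypothesis test for the slope coefficient:

H₀: β₁ = 0 (no linear relationship)
H₁: β₁ ≠ 0 (linear relationship exists)

Test statistic: t = β̂₁ / SE(β̂₁) = -0.0685 / 0.2209 = -0.3101

With df = 17, the two-sided p-value for |t| = 0.3101 is 0.7604.

Decision rule: reject H₀ if p-value < α.
p-value = 0.7604 ≥ α = 0.05 → fail to reject H₀.

Conclusion: the linear association between x and y is not significant at the 5% level.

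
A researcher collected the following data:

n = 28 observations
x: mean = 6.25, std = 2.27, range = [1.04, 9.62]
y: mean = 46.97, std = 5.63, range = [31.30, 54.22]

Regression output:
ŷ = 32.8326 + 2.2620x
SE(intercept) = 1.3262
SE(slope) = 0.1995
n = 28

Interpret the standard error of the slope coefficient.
The slope 2.2620 is pinned down to within about ±0.1995 (one SE) by these data — relative uncertainty 8.8%, i.e. precise.

SE(β̂₁) = s / √Sxx, where s is the residual standard deviation and Sxx = Σ(x − x̄)². It is the yardstick for how far β̂₁ = 2.2620 could plausibly be from the true slope.

Relative precision:
- SE / |β̂₁| = 0.1995 / 2.2620 = 8.8%
- Rule of thumb (under 20%: precise; 20% to under 50%: moderately precise; 50% or more: imprecise) → precise

Rough 95% range (±2 SE): 2.2620 ± 0.3990 → (1.8630, 2.6610).

What drives SE(β̂₁): wider spread of x values → smaller SE; larger n (here n = 28) → smaller SE; more residual scatter → larger SE.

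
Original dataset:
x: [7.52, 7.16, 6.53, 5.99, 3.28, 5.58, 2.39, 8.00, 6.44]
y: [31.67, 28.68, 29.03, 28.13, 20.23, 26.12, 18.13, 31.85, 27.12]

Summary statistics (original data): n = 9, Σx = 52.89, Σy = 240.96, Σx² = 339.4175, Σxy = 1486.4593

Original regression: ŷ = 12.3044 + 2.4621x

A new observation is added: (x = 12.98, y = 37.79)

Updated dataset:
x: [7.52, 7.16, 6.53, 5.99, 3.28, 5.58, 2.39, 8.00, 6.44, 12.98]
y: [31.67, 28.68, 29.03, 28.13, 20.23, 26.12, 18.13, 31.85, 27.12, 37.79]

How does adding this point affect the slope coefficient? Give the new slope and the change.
The slope changes from 2.4621 to 1.9030 (change of -0.5591, or -22.7%).

The new point has HIGH LEVERAGE: x = 12.98 is far from the original mean x̄ = 52.89/9 ≈ 5.88 (original range [2.39, 8.00]).

Step 1: Update the sums with the new point (n goes from 9 to 10)
Σx  = 52.89 + 12.98 = 65.87
Σy  = 240.96 + 37.79 = 278.75
Σx² = 339.4175 + 12.98² = 339.4175 + 168.4804 = 507.8979
Σxy = 1486.4593 + 12.98×37.79 = 1486.4593 + 490.5142 = 1976.9735

Step 2: Recompute the slope with b₁ = (nΣxy − ΣxΣy) / (nΣx² − (Σx)²)
Numerator   = 10×1976.9735 − 65.87×278.75 = 19769.7350 − 18361.2625 = 1408.4725
Denominator = 10×507.8979 − 65.87² = 5078.9790 − 4338.8569 = 740.1221
b₁(new) = 1408.4725 / 740.1221 = 1.9030

(Same formula on the original sums: (9×1486.4593 − 52.89×240.96) / (9×339.4175 − 52.89²) = 633.7593 / 257.4054 = 2.4621, matching the given fit.)

Step 3: Change in slope
Δβ₁ = 1.9030 − 2.4621 = -0.5591
Relative change = -0.5591 / 2.4621 × 100% = -22.7%
→ the slope decreases when the point is added.

Because the point sits below the extension of the original line at a high-leverage x, it tilts the fit down.
In practice: examine leverage (hᵢ) and Cook's distance rather than deleting it automatically; investigate whether it comes from the same population as the rest of the sample.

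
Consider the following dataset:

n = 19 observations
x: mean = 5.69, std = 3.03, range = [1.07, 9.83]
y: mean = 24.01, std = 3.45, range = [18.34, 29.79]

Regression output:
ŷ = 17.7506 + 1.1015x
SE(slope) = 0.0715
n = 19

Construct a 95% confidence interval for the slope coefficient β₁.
The 95% CI for β₁ is (0.9506, 1.2524)

Confidence interval for the slope:

The 95% CI for β₁ is: β̂₁ ± t*(α/2, n-2) × SE(β̂₁)

Step 1: Find critical t-value
- Confidence level = 0.95
- Degrees of freedom = n - 2 = 19 - 2 = 17
- t*(α/2, 17) = 2.1098

Step 2: Calculate margin of error
Margin = 2.1098 × 0.0715 = 0.1509

Step 3: Construct interval
CI = 1.1015 ± 0.1509
CI = (0.9506, 1.2524)

Interpretation: intervals built this way capture the true β₁ in 95% of repeated samples; here the plausible range for the per-unit effect of x on y is 0.9506 to 1.2524.
Both endpoints are positive, so the data support a genuinely positive slope at this confidence level.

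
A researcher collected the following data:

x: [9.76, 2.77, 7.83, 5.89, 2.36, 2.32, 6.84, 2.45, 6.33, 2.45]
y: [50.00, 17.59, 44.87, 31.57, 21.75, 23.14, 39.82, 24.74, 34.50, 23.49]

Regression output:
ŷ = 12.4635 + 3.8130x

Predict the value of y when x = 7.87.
ŷ = 42.4718

Plug x = 7.87 into the fitted line:

ŷ = 12.4635 + 3.8130 × 7.87
ŷ = 12.4635 + 30.0083
ŷ = 42.4718

This is the fitted mean response at that x — an individual observation would come with a wider prediction interval.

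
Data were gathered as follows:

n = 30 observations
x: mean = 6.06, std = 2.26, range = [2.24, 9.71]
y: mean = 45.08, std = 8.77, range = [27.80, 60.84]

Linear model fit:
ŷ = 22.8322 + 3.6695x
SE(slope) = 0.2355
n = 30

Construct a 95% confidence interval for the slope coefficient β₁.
The 95% CI for β₁ is (3.1871, 4.1519)

Confidence interval for the slope:

The 95% CI for β₁ is: β̂₁ ± t*(α/2, n-2) × SE(β̂₁)

Step 1: Find critical t-value
- Confidence level = 0.95
- Degrees of freedom = n - 2 = 30 - 2 = 28
- t*(α/2, 28) = 2.0484

Step 2: Calculate margin of error
Margin = 2.0484 × 0.2355 = 0.4824

Step 3: Construct interval
CI = 3.6695 ± 0.4824
CI = (3.1871, 4.1519)

Interpretation: each one-unit increase in x is associated with a change in mean y of between 3.1871 and 4.1519, with 95% confidence.
Since 0 is outside the interval, a two-sided test at α = 0.05 would reject H₀: β₁ = 0.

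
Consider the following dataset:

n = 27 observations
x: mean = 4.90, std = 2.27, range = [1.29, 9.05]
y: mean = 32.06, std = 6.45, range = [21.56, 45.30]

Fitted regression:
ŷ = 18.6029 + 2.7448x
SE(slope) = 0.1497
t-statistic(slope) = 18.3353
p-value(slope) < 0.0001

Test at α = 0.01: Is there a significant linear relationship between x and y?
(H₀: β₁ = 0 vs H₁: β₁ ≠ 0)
p-value < 0.0001 < α = 0.01, so we reject H₀. The relationship is significant.

Hypothesis test for the slope coefficient:

H₀: β₁ = 0 (no linear relationship)
H₁: β₁ ≠ 0 (linear relationship exists)

Test statistic: t = β̂₁ / SE(β̂₁) = 2.7448 / 0.1497 = 18.3353

p < 0.0001: how often a slope estimate this far from 0 (in SE units) would arise by chance if β₁ were truly 0.

Decision rule: reject H₀ if p-value < α.
p-value < 0.0001 < α = 0.01 → reject H₀.

At α = 0.01 the data do provide convincing evidence of a nonzero slope.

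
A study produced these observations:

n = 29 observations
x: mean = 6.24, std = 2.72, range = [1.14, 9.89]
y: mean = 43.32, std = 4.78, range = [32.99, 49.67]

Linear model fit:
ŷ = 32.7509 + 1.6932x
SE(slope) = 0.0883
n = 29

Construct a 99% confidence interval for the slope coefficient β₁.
The 99% CI for β₁ is (1.4485, 1.9379)

Confidence interval for the slope:

The 99% CI for β₁ is: β̂₁ ± t*(α/2, n-2) × SE(β̂₁)

Step 1: Find critical t-value
- Confidence level = 0.99
- Degrees of freedom = n - 2 = 29 - 2 = 27
- t*(α/2, 27) = 2.7707

Step 2: Calculate margin of error
Margin = 2.7707 × 0.0883 = 0.2447

Step 3: Construct interval
CI = 1.6932 ± 0.2447
CI = (1.4485, 1.9379)

Interpretation: We are 99% confident that the true slope β₁ lies between 1.4485 and 1.9379.
The interval does not include 0, suggesting a significant linear relationship.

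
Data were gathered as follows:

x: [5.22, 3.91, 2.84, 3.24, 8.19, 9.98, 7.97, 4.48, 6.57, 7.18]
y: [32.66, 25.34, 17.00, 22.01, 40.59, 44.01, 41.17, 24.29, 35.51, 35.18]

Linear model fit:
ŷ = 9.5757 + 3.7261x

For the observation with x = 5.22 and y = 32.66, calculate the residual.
Residual = 3.6341

The residual is the difference between the actual value and the predicted value:

Residual = y - ŷ

Step 1: Calculate predicted value
ŷ = 9.5757 + 3.7261 × 5.22
ŷ = 29.0259

Step 2: Calculate residual
Residual = 32.66 - 29.0259
Residual = 3.6341

Sign check: y > ŷ, so the point is above the line and the fit underestimates here.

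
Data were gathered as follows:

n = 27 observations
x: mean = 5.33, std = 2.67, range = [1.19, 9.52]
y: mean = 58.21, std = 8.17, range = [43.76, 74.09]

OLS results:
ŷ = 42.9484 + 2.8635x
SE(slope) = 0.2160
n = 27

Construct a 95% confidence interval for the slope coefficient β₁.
The 95% CI for β₁ is (2.4186, 3.3084)

Confidence interval for the slope:

The 95% CI for β₁ is: β̂₁ ± t*(α/2, n-2) × SE(β̂₁)

Step 1: Find critical t-value
- Confidence level = 0.95
- Degrees of freedom = n - 2 = 27 - 2 = 25
- t*(α/2, 25) = 2.0595

Step 2: Calculate margin of error
Margin = 2.0595 × 0.2160 = 0.4449

Step 3: Construct interval
CI = 2.8635 ± 0.4449
CI = (2.4186, 3.3084)

Interpretation: We are 95% confident that the true slope β₁ lies between 2.4186 and 3.3084.
Both endpoints are positive, so the data support a genuinely positive slope at this confidence level.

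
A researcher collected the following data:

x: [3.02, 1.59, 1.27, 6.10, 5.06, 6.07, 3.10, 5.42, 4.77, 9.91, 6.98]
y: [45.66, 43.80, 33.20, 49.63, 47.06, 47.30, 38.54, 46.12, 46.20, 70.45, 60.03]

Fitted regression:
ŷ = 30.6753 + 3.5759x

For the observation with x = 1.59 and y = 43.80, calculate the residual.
Residual = 7.4390

The residual is the difference between the actual value and the predicted value:

Residual = y - ŷ

Step 1: Calculate predicted value
ŷ = 30.6753 + 3.5759 × 1.59
ŷ = 36.3610

Step 2: Calculate residual
Residual = 43.80 - 36.3610
Residual = 7.4390

Interpretation: the model underestimates the actual value by 7.4390 at this point (positive residual → observation lies above the fitted line).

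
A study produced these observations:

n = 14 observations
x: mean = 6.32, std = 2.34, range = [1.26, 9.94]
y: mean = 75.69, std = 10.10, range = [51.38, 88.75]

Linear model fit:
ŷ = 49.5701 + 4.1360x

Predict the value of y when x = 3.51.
ŷ = 64.0875

To predict y for x = 3.51, substitute into the regression equation:

ŷ = 49.5701 + 4.1360 × 3.51
ŷ = 49.5701 + 14.5174
ŷ = 64.0875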